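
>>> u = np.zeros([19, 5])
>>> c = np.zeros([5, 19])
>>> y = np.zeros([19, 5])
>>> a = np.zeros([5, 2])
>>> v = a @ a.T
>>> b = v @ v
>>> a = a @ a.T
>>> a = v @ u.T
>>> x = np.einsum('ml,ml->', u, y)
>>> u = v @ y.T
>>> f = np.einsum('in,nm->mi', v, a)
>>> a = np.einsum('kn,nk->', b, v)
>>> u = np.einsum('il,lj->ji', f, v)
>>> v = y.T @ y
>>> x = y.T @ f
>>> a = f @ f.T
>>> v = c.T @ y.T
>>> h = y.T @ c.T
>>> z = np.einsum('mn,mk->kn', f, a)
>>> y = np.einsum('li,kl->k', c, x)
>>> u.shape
(5, 19)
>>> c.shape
(5, 19)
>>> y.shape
(5,)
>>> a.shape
(19, 19)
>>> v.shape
(19, 19)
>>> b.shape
(5, 5)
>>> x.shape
(5, 5)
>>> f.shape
(19, 5)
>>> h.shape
(5, 5)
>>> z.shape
(19, 5)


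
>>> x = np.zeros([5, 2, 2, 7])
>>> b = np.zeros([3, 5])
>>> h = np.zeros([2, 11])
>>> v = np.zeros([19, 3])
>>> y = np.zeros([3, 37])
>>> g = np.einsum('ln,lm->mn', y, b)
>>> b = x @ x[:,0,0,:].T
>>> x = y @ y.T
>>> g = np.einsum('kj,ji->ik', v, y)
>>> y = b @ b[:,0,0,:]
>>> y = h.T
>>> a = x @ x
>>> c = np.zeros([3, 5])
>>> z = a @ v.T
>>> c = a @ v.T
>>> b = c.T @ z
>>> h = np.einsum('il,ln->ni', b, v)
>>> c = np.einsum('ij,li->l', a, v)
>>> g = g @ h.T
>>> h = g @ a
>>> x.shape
(3, 3)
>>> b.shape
(19, 19)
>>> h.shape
(37, 3)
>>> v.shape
(19, 3)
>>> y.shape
(11, 2)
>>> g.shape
(37, 3)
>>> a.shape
(3, 3)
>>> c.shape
(19,)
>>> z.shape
(3, 19)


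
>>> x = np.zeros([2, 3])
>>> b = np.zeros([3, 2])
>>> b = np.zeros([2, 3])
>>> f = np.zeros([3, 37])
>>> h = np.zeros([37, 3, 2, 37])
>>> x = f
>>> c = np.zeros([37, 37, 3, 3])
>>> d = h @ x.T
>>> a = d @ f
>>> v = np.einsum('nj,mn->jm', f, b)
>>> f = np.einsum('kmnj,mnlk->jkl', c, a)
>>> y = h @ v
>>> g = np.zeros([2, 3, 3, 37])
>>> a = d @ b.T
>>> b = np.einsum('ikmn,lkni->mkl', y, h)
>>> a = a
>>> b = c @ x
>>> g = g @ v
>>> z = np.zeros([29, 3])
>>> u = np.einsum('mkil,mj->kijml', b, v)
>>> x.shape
(3, 37)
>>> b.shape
(37, 37, 3, 37)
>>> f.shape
(3, 37, 2)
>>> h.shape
(37, 3, 2, 37)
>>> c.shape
(37, 37, 3, 3)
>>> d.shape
(37, 3, 2, 3)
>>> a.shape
(37, 3, 2, 2)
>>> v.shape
(37, 2)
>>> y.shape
(37, 3, 2, 2)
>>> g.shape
(2, 3, 3, 2)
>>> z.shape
(29, 3)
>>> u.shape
(37, 3, 2, 37, 37)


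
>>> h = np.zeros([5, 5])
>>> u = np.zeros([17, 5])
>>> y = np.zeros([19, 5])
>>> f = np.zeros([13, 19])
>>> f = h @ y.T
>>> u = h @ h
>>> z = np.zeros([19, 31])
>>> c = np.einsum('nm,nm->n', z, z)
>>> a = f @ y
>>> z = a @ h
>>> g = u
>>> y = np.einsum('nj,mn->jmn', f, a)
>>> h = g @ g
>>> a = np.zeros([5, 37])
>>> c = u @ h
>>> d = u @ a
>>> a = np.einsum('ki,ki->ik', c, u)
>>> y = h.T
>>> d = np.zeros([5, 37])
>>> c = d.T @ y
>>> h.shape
(5, 5)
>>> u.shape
(5, 5)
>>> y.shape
(5, 5)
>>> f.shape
(5, 19)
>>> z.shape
(5, 5)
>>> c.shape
(37, 5)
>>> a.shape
(5, 5)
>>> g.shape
(5, 5)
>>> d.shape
(5, 37)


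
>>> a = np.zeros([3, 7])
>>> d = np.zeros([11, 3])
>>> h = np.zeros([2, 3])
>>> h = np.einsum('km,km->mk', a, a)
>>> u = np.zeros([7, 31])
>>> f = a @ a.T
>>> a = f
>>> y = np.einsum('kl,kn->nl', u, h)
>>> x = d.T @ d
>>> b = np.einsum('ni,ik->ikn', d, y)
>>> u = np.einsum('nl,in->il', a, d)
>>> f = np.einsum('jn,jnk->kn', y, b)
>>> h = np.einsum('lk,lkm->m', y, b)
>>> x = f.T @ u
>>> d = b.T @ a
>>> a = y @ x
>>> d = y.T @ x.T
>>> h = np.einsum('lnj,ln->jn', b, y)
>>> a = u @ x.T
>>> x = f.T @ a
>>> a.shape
(11, 31)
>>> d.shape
(31, 31)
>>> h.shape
(11, 31)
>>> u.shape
(11, 3)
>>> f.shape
(11, 31)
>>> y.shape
(3, 31)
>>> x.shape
(31, 31)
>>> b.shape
(3, 31, 11)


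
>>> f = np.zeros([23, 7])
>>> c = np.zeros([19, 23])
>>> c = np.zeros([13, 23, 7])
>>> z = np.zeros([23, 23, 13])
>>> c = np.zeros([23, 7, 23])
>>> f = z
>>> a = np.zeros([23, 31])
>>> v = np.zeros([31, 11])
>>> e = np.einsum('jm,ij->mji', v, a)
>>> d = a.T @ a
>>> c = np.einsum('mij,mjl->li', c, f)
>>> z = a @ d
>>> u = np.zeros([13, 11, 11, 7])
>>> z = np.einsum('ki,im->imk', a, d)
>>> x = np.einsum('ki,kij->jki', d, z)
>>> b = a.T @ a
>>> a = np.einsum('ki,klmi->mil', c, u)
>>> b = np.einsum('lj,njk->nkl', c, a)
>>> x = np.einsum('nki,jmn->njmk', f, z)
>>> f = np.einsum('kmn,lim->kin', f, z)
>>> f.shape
(23, 31, 13)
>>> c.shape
(13, 7)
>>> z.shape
(31, 31, 23)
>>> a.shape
(11, 7, 11)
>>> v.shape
(31, 11)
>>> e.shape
(11, 31, 23)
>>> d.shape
(31, 31)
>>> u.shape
(13, 11, 11, 7)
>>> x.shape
(23, 31, 31, 23)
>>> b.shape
(11, 11, 13)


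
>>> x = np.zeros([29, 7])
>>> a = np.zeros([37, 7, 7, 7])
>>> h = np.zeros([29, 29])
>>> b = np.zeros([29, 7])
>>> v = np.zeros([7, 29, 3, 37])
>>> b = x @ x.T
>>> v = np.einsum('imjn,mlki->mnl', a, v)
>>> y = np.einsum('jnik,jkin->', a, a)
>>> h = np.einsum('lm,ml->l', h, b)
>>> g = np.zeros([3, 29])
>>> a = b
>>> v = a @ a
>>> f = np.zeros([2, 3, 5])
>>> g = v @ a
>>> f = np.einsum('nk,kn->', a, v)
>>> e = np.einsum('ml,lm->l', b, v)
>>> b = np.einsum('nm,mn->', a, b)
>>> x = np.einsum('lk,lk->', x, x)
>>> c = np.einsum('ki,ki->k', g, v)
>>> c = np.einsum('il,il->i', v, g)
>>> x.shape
()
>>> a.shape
(29, 29)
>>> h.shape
(29,)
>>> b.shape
()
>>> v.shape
(29, 29)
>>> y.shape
()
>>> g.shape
(29, 29)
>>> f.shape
()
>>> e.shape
(29,)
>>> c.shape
(29,)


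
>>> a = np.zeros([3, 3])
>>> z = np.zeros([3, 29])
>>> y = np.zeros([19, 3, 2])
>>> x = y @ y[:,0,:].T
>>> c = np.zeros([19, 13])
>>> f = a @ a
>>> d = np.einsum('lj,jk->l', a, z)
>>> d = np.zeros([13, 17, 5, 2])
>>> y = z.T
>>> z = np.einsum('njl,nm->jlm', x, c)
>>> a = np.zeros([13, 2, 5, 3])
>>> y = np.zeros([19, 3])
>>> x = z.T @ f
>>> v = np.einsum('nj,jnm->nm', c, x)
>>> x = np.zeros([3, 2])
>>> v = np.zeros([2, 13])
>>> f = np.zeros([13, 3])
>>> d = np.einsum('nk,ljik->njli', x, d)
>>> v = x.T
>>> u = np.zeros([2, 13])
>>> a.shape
(13, 2, 5, 3)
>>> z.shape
(3, 19, 13)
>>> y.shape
(19, 3)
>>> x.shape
(3, 2)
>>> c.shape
(19, 13)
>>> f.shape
(13, 3)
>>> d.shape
(3, 17, 13, 5)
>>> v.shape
(2, 3)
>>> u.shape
(2, 13)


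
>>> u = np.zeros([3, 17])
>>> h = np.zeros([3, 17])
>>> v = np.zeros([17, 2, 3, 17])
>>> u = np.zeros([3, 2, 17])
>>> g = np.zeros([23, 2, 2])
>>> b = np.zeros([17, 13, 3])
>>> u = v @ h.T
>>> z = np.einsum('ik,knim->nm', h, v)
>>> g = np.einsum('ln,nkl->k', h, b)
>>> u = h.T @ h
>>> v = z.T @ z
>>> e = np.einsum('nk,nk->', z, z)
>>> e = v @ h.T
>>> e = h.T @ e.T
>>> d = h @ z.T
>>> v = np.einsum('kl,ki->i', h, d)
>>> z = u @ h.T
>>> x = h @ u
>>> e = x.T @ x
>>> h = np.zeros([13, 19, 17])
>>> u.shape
(17, 17)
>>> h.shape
(13, 19, 17)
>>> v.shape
(2,)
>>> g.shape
(13,)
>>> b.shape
(17, 13, 3)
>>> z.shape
(17, 3)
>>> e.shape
(17, 17)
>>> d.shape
(3, 2)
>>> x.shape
(3, 17)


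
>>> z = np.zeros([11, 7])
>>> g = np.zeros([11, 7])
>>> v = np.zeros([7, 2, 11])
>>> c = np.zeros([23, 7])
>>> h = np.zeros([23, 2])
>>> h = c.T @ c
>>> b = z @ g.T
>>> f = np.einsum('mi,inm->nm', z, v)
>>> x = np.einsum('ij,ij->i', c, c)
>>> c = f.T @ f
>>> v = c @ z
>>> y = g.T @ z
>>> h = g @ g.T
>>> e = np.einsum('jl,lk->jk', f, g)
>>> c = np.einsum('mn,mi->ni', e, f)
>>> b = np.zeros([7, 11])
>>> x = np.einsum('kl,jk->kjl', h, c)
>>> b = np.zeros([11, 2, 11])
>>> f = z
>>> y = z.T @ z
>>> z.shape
(11, 7)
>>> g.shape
(11, 7)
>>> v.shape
(11, 7)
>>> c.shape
(7, 11)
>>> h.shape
(11, 11)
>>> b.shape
(11, 2, 11)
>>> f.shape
(11, 7)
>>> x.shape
(11, 7, 11)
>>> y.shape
(7, 7)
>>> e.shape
(2, 7)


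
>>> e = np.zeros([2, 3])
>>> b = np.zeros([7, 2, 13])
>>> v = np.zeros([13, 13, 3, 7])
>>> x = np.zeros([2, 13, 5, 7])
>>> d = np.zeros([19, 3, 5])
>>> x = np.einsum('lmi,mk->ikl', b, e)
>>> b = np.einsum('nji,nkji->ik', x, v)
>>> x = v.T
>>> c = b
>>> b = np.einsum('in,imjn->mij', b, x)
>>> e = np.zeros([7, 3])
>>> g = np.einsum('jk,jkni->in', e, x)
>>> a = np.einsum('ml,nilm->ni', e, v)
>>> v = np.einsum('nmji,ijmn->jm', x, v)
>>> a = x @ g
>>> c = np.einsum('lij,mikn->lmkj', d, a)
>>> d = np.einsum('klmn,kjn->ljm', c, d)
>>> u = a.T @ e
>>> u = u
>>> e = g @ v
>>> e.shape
(13, 3)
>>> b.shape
(3, 7, 13)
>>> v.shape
(13, 3)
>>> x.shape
(7, 3, 13, 13)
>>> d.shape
(7, 3, 13)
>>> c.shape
(19, 7, 13, 5)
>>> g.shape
(13, 13)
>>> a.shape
(7, 3, 13, 13)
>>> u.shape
(13, 13, 3, 3)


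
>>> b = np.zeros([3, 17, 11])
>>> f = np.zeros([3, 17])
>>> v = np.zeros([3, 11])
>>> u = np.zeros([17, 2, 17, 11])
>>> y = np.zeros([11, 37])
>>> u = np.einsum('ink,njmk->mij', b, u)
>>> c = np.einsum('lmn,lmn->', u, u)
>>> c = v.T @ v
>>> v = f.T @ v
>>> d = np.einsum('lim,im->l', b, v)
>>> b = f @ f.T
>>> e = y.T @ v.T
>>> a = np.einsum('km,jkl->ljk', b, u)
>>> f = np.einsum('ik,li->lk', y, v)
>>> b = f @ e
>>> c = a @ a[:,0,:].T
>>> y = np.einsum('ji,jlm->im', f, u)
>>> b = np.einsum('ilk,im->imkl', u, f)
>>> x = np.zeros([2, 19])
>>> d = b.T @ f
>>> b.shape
(17, 37, 2, 3)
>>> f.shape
(17, 37)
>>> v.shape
(17, 11)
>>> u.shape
(17, 3, 2)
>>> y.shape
(37, 2)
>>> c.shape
(2, 17, 2)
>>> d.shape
(3, 2, 37, 37)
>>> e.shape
(37, 17)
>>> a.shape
(2, 17, 3)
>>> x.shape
(2, 19)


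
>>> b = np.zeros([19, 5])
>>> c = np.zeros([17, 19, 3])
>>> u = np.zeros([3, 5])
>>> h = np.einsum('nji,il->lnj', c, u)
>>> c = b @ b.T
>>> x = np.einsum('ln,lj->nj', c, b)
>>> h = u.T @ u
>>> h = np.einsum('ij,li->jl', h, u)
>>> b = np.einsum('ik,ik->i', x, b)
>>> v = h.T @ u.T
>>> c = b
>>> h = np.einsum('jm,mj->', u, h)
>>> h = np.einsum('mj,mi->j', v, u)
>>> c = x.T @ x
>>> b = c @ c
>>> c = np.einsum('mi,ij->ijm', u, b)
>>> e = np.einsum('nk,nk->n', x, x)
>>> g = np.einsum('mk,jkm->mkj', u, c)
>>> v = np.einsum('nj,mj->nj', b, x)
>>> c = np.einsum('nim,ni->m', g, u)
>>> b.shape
(5, 5)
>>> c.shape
(5,)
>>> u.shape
(3, 5)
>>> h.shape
(3,)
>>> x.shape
(19, 5)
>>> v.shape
(5, 5)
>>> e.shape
(19,)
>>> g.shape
(3, 5, 5)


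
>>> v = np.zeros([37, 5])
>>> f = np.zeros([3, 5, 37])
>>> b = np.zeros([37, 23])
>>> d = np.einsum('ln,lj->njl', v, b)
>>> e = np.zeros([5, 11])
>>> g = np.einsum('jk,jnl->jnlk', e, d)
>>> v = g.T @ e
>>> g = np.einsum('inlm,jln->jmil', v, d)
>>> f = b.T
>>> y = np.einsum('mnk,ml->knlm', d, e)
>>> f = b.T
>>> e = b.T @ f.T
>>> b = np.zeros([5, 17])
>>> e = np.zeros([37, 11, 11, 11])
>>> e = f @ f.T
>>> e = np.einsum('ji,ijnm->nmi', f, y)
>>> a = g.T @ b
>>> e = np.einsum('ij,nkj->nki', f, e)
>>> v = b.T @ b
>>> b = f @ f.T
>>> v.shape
(17, 17)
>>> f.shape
(23, 37)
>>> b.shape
(23, 23)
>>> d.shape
(5, 23, 37)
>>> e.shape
(11, 5, 23)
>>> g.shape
(5, 11, 11, 23)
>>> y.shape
(37, 23, 11, 5)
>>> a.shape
(23, 11, 11, 17)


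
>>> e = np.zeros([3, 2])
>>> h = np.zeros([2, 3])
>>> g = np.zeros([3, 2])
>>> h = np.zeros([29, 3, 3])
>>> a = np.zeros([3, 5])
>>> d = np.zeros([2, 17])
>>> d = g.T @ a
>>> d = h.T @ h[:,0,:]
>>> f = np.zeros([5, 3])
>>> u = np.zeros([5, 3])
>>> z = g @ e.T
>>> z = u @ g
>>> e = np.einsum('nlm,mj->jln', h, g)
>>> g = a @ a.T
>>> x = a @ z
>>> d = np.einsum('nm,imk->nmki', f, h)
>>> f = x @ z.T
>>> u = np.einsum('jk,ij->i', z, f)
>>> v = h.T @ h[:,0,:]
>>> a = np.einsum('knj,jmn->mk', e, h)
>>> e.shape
(2, 3, 29)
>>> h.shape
(29, 3, 3)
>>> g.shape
(3, 3)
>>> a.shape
(3, 2)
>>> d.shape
(5, 3, 3, 29)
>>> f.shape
(3, 5)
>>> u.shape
(3,)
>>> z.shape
(5, 2)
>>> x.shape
(3, 2)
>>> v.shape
(3, 3, 3)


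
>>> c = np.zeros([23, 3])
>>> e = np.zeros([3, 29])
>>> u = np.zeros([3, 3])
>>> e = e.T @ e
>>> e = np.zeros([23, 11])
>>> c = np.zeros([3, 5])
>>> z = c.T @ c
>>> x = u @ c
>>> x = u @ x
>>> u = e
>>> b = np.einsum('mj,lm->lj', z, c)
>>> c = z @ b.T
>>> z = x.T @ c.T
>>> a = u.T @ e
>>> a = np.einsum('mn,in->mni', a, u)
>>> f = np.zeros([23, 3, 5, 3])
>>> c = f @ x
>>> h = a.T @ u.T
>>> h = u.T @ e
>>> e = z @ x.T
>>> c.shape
(23, 3, 5, 5)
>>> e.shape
(5, 3)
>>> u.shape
(23, 11)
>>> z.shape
(5, 5)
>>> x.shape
(3, 5)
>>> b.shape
(3, 5)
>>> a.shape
(11, 11, 23)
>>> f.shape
(23, 3, 5, 3)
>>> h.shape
(11, 11)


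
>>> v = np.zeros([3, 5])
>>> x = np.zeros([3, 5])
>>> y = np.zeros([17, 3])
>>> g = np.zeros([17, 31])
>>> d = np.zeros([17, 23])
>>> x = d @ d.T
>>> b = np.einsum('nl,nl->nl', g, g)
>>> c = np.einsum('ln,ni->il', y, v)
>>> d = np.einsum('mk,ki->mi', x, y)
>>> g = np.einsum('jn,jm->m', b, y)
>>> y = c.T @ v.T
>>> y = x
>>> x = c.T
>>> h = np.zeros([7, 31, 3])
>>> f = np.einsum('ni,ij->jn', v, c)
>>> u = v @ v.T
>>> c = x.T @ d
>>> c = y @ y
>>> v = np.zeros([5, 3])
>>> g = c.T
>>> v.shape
(5, 3)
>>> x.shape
(17, 5)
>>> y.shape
(17, 17)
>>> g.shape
(17, 17)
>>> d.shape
(17, 3)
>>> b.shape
(17, 31)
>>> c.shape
(17, 17)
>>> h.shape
(7, 31, 3)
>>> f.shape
(17, 3)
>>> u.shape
(3, 3)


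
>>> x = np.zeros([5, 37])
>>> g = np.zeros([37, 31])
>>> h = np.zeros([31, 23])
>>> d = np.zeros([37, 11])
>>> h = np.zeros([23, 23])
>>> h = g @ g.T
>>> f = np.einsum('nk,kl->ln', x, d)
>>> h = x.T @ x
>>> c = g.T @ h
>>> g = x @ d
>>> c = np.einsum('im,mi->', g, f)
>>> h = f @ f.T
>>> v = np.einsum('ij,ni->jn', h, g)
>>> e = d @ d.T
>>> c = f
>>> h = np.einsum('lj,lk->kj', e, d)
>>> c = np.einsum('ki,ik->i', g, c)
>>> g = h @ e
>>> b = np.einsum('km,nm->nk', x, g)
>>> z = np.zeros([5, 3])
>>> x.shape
(5, 37)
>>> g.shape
(11, 37)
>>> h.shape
(11, 37)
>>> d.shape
(37, 11)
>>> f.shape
(11, 5)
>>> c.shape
(11,)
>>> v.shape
(11, 5)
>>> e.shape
(37, 37)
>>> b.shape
(11, 5)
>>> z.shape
(5, 3)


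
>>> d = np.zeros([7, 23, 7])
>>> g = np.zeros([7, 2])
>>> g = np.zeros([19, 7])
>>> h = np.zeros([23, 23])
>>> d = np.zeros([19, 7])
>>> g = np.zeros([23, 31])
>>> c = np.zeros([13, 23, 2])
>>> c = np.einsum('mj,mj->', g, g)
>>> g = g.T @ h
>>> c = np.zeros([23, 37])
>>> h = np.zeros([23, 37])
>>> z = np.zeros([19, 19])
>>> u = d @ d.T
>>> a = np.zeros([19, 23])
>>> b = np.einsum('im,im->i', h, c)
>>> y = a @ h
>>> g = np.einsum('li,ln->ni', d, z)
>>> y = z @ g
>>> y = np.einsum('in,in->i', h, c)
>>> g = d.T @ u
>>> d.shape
(19, 7)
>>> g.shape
(7, 19)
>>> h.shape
(23, 37)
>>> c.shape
(23, 37)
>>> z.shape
(19, 19)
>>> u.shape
(19, 19)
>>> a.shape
(19, 23)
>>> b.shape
(23,)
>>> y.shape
(23,)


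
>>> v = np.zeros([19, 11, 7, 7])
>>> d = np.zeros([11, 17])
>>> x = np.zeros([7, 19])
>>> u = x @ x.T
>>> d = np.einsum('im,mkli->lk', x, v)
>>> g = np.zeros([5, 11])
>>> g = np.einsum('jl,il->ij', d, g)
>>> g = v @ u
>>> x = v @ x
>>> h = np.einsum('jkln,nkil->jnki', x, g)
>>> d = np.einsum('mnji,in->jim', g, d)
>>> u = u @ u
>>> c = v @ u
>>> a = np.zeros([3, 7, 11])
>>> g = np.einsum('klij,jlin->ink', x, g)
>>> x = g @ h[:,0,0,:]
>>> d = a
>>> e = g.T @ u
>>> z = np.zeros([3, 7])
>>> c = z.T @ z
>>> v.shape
(19, 11, 7, 7)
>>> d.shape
(3, 7, 11)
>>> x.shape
(7, 7, 7)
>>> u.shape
(7, 7)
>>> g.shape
(7, 7, 19)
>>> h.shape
(19, 19, 11, 7)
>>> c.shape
(7, 7)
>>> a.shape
(3, 7, 11)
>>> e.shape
(19, 7, 7)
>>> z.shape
(3, 7)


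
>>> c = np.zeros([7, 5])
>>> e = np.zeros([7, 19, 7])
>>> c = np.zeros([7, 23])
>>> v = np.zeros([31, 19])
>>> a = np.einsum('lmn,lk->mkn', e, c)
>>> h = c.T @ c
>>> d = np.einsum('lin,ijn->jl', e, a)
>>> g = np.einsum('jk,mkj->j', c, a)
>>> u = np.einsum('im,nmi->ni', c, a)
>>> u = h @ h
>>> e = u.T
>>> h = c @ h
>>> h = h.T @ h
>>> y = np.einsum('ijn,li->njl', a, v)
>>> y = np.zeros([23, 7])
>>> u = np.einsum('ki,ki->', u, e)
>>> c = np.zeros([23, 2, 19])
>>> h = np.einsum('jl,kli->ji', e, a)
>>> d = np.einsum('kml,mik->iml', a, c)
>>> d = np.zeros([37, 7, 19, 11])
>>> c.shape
(23, 2, 19)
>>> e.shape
(23, 23)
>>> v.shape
(31, 19)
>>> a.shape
(19, 23, 7)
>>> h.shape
(23, 7)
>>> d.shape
(37, 7, 19, 11)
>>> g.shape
(7,)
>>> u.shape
()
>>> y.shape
(23, 7)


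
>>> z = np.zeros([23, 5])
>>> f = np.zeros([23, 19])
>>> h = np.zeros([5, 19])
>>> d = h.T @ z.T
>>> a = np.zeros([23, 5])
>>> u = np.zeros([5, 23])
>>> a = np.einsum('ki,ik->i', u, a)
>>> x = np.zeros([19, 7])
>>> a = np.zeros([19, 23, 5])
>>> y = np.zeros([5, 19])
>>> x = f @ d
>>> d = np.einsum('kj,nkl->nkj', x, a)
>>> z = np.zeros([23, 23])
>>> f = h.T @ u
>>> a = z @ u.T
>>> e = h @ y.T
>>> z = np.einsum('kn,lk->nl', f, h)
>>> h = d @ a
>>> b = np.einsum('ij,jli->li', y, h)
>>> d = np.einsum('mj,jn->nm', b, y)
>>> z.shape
(23, 5)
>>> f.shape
(19, 23)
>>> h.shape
(19, 23, 5)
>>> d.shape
(19, 23)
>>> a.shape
(23, 5)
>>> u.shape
(5, 23)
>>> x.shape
(23, 23)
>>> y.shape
(5, 19)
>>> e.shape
(5, 5)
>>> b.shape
(23, 5)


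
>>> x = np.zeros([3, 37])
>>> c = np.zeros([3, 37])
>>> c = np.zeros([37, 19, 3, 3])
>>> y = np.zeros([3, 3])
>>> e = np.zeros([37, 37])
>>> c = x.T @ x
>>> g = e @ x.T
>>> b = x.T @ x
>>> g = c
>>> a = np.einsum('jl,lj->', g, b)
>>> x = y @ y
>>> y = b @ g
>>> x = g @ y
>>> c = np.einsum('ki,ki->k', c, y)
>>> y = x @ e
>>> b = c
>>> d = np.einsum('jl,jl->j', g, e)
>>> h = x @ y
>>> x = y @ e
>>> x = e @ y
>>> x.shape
(37, 37)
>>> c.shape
(37,)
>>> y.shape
(37, 37)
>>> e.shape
(37, 37)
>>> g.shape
(37, 37)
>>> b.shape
(37,)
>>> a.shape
()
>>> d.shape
(37,)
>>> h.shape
(37, 37)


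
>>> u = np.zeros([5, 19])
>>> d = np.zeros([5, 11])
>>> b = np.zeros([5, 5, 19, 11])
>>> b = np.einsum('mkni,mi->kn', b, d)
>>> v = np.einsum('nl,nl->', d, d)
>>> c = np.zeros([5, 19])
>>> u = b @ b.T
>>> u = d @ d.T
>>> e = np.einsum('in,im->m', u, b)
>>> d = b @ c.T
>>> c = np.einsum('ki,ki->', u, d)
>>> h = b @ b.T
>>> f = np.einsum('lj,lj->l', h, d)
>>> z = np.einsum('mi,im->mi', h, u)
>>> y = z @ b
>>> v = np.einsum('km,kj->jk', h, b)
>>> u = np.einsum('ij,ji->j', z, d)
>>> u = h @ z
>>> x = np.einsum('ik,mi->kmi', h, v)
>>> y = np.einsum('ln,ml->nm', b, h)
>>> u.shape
(5, 5)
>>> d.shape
(5, 5)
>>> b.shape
(5, 19)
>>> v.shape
(19, 5)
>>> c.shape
()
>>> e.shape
(19,)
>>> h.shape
(5, 5)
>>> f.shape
(5,)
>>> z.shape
(5, 5)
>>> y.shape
(19, 5)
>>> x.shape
(5, 19, 5)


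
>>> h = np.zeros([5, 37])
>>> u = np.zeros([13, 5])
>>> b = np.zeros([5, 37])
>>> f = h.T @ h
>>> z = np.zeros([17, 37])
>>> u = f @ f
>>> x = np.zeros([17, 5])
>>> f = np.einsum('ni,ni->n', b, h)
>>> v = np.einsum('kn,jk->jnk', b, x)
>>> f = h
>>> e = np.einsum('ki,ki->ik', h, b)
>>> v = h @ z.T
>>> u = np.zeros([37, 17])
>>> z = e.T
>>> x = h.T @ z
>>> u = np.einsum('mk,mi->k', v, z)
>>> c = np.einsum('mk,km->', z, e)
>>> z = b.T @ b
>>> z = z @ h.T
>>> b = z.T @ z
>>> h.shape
(5, 37)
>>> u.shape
(17,)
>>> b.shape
(5, 5)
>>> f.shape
(5, 37)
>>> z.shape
(37, 5)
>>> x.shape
(37, 37)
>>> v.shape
(5, 17)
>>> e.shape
(37, 5)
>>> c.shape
()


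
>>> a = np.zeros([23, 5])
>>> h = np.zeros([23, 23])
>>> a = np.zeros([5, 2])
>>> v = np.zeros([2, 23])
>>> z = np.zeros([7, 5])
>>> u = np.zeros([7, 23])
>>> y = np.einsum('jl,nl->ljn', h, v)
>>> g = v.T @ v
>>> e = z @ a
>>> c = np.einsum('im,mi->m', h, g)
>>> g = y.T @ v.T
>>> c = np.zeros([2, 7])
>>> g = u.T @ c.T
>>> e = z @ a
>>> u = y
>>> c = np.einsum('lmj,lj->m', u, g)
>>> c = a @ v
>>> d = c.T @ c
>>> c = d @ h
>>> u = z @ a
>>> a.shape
(5, 2)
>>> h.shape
(23, 23)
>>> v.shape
(2, 23)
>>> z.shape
(7, 5)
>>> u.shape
(7, 2)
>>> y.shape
(23, 23, 2)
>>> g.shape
(23, 2)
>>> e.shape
(7, 2)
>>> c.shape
(23, 23)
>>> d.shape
(23, 23)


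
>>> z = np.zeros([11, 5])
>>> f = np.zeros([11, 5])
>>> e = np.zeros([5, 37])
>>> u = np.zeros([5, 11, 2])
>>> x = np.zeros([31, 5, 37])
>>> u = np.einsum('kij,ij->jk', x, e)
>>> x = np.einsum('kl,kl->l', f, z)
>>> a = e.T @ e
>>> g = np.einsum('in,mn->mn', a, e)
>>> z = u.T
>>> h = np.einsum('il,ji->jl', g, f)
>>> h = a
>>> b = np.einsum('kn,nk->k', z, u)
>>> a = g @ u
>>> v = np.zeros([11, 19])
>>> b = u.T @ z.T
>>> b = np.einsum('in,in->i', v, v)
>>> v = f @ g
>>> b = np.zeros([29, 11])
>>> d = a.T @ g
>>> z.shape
(31, 37)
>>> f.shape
(11, 5)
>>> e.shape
(5, 37)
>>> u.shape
(37, 31)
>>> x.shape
(5,)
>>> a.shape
(5, 31)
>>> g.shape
(5, 37)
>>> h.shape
(37, 37)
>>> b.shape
(29, 11)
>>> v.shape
(11, 37)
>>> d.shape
(31, 37)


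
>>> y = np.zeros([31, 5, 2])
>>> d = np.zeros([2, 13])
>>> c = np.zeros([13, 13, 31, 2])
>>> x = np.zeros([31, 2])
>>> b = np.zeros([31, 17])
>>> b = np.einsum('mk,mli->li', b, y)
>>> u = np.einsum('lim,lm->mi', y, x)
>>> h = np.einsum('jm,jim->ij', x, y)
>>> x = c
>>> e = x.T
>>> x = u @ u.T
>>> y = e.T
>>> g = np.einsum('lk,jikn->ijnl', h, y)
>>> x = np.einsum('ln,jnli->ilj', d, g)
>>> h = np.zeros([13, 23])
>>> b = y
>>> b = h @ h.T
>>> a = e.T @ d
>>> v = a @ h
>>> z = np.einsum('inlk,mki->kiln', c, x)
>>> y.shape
(13, 13, 31, 2)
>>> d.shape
(2, 13)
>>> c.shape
(13, 13, 31, 2)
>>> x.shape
(5, 2, 13)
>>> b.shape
(13, 13)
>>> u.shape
(2, 5)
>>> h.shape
(13, 23)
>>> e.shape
(2, 31, 13, 13)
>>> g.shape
(13, 13, 2, 5)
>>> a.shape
(13, 13, 31, 13)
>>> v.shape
(13, 13, 31, 23)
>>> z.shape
(2, 13, 31, 13)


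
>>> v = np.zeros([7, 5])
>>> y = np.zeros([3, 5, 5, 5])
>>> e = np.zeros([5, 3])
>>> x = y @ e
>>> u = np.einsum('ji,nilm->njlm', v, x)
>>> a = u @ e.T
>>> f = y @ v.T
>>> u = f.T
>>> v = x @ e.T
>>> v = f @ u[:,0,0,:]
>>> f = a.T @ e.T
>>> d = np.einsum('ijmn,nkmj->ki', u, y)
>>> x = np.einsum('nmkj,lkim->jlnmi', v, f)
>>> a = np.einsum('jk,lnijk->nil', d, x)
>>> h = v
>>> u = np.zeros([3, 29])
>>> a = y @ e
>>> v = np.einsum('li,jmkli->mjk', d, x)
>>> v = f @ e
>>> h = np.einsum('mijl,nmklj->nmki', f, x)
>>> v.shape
(5, 5, 7, 3)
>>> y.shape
(3, 5, 5, 5)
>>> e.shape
(5, 3)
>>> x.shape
(3, 5, 3, 5, 7)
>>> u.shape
(3, 29)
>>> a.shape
(3, 5, 5, 3)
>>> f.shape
(5, 5, 7, 5)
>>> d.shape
(5, 7)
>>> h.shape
(3, 5, 3, 5)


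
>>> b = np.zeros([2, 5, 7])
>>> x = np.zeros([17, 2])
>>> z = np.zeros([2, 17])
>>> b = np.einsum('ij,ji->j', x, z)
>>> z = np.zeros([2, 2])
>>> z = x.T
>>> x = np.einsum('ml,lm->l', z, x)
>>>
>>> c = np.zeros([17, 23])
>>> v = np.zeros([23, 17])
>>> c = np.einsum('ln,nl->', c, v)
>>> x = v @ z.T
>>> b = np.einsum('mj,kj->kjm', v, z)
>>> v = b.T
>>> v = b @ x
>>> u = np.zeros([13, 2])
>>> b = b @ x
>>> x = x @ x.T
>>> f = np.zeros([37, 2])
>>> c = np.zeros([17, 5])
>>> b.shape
(2, 17, 2)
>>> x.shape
(23, 23)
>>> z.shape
(2, 17)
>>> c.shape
(17, 5)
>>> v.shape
(2, 17, 2)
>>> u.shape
(13, 2)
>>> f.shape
(37, 2)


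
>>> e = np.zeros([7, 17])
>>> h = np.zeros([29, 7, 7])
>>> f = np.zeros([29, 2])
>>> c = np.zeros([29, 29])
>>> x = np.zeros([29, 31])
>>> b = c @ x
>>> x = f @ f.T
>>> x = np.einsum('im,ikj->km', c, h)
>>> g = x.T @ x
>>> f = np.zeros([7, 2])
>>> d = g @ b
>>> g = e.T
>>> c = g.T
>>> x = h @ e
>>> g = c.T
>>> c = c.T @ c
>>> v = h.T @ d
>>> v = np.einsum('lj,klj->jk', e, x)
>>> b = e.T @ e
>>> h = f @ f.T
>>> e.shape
(7, 17)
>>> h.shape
(7, 7)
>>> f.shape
(7, 2)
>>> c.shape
(17, 17)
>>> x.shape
(29, 7, 17)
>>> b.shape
(17, 17)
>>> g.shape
(17, 7)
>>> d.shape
(29, 31)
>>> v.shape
(17, 29)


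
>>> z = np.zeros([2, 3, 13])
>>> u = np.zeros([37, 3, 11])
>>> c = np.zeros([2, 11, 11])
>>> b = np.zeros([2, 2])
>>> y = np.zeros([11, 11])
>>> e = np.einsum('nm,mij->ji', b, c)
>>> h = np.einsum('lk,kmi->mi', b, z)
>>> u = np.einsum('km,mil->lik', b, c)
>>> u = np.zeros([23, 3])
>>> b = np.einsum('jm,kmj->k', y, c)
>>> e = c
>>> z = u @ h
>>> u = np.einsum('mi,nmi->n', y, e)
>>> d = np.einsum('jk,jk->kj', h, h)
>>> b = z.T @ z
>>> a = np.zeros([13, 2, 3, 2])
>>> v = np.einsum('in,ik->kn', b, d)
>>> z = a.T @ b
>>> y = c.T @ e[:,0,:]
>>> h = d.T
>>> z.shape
(2, 3, 2, 13)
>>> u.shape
(2,)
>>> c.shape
(2, 11, 11)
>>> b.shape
(13, 13)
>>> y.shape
(11, 11, 11)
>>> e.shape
(2, 11, 11)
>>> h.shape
(3, 13)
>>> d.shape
(13, 3)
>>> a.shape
(13, 2, 3, 2)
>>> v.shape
(3, 13)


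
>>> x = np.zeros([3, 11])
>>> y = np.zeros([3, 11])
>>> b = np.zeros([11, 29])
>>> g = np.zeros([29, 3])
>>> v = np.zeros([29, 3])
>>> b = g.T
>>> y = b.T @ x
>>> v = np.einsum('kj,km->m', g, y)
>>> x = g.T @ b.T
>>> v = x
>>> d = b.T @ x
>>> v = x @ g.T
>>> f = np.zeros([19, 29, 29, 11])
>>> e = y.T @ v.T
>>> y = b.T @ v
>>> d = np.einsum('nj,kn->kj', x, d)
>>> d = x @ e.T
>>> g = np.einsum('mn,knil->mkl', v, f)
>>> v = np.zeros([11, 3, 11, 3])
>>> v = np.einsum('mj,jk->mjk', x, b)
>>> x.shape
(3, 3)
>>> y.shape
(29, 29)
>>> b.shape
(3, 29)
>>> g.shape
(3, 19, 11)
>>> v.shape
(3, 3, 29)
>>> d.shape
(3, 11)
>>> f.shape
(19, 29, 29, 11)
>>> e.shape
(11, 3)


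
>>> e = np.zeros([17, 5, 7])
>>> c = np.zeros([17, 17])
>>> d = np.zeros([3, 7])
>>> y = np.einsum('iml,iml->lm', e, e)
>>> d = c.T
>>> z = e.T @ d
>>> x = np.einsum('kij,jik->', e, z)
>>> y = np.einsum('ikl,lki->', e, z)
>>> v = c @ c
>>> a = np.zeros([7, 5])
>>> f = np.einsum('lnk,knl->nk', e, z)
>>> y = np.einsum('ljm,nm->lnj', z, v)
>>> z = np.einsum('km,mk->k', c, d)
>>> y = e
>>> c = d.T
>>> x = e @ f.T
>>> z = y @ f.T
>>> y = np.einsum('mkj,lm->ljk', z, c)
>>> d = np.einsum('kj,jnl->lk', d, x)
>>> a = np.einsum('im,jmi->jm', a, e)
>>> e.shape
(17, 5, 7)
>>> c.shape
(17, 17)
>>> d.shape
(5, 17)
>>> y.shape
(17, 5, 5)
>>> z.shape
(17, 5, 5)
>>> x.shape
(17, 5, 5)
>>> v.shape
(17, 17)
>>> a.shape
(17, 5)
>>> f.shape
(5, 7)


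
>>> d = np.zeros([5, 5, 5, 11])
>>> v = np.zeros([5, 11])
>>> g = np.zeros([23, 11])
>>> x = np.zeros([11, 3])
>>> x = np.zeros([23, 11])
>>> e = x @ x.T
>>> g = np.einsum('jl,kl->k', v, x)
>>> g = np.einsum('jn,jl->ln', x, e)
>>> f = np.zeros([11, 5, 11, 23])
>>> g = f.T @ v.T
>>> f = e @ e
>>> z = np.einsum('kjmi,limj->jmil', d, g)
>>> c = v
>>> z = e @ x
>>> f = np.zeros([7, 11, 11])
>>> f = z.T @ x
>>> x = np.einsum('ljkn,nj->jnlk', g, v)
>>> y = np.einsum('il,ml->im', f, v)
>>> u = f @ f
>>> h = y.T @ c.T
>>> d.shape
(5, 5, 5, 11)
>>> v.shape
(5, 11)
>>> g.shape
(23, 11, 5, 5)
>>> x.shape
(11, 5, 23, 5)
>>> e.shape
(23, 23)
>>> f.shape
(11, 11)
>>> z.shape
(23, 11)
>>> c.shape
(5, 11)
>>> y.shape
(11, 5)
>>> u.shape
(11, 11)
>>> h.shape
(5, 5)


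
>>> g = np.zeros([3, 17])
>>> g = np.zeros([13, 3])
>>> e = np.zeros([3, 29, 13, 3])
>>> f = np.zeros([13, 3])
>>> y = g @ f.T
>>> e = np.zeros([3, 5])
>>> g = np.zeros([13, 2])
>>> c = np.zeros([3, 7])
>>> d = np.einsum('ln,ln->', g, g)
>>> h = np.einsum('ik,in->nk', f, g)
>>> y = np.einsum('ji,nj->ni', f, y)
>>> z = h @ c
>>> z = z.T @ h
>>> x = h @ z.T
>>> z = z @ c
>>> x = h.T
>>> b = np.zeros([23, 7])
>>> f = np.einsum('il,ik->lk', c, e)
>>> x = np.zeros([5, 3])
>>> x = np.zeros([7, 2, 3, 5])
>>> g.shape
(13, 2)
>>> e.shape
(3, 5)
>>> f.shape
(7, 5)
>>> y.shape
(13, 3)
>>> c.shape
(3, 7)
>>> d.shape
()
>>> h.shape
(2, 3)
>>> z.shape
(7, 7)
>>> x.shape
(7, 2, 3, 5)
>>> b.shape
(23, 7)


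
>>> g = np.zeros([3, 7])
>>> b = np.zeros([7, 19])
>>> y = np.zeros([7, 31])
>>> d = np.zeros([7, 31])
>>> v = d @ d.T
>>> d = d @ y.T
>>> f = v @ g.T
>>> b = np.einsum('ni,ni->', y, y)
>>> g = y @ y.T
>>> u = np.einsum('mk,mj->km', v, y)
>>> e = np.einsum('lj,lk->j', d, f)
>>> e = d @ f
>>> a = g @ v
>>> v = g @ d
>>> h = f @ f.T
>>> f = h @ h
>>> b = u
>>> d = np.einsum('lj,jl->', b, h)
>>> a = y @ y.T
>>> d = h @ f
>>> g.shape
(7, 7)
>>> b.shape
(7, 7)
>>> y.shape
(7, 31)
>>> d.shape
(7, 7)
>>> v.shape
(7, 7)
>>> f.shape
(7, 7)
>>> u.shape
(7, 7)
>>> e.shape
(7, 3)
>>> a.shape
(7, 7)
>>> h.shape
(7, 7)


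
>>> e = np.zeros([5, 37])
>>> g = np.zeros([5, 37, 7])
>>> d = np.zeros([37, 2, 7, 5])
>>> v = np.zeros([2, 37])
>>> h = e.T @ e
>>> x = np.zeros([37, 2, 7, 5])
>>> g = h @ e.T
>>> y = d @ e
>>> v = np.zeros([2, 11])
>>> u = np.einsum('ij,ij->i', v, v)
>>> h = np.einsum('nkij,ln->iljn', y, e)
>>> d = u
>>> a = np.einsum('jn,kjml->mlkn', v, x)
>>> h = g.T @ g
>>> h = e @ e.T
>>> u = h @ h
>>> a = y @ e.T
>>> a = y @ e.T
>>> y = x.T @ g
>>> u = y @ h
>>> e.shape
(5, 37)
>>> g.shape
(37, 5)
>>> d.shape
(2,)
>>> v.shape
(2, 11)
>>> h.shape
(5, 5)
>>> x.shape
(37, 2, 7, 5)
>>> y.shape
(5, 7, 2, 5)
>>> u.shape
(5, 7, 2, 5)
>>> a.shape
(37, 2, 7, 5)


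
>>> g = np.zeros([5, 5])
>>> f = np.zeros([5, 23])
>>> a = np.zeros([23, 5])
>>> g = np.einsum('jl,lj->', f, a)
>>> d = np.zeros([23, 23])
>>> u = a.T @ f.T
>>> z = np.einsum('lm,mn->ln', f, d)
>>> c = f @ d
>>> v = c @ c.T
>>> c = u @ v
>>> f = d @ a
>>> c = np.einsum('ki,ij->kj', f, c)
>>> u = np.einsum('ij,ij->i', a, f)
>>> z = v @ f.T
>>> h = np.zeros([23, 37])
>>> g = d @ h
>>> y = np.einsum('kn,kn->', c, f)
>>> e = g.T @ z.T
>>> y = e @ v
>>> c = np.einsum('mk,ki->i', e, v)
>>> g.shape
(23, 37)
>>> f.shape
(23, 5)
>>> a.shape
(23, 5)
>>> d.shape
(23, 23)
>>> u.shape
(23,)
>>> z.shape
(5, 23)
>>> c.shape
(5,)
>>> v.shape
(5, 5)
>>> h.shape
(23, 37)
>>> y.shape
(37, 5)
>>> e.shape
(37, 5)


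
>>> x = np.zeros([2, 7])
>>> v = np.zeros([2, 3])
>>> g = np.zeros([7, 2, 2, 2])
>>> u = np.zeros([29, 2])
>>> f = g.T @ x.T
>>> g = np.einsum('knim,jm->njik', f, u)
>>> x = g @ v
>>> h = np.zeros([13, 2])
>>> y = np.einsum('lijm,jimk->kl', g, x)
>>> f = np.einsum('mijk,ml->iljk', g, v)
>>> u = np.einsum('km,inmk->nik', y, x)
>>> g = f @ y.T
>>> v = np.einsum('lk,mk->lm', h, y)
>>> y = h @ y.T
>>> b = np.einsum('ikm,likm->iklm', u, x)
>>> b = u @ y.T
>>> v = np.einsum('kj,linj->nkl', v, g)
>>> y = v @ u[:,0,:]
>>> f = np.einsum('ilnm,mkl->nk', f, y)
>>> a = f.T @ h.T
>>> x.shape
(2, 29, 2, 3)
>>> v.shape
(2, 13, 29)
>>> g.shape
(29, 3, 2, 3)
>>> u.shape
(29, 2, 3)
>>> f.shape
(2, 13)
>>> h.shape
(13, 2)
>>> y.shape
(2, 13, 3)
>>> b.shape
(29, 2, 13)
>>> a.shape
(13, 13)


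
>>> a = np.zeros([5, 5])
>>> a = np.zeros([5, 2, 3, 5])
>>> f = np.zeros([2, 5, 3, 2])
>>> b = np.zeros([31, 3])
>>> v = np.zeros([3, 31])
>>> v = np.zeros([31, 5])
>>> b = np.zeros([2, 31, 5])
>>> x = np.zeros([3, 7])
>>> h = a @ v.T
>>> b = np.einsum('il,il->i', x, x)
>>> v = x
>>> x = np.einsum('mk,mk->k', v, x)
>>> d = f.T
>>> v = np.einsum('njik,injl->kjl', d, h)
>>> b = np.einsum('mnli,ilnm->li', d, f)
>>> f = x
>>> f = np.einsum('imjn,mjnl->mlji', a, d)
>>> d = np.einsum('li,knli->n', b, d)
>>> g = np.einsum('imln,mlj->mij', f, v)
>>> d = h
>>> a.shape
(5, 2, 3, 5)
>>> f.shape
(2, 2, 3, 5)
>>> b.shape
(5, 2)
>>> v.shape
(2, 3, 31)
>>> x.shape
(7,)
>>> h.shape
(5, 2, 3, 31)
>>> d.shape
(5, 2, 3, 31)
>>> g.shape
(2, 2, 31)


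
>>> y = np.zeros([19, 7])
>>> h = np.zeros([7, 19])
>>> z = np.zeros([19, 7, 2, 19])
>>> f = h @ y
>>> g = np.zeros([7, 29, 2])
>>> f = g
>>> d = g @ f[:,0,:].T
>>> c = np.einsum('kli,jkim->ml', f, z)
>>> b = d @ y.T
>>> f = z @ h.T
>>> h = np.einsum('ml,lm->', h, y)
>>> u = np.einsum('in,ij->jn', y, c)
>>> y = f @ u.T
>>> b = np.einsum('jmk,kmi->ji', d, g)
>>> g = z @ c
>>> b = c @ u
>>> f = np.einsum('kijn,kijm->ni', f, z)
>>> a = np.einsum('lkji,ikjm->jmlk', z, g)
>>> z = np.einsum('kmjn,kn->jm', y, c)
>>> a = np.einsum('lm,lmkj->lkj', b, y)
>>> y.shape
(19, 7, 2, 29)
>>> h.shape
()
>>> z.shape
(2, 7)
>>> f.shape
(7, 7)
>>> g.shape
(19, 7, 2, 29)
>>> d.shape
(7, 29, 7)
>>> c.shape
(19, 29)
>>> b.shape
(19, 7)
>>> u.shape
(29, 7)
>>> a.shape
(19, 2, 29)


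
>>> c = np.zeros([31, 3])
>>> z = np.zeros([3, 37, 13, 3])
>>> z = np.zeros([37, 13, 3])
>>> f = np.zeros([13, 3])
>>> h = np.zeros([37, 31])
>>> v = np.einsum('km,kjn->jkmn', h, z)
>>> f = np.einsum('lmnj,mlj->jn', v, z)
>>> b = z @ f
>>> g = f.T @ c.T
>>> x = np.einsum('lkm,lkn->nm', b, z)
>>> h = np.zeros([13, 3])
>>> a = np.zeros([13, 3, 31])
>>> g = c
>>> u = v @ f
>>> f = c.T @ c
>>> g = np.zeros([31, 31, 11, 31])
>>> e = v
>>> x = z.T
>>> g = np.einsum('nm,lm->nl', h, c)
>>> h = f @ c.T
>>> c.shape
(31, 3)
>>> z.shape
(37, 13, 3)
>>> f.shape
(3, 3)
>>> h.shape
(3, 31)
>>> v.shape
(13, 37, 31, 3)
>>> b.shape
(37, 13, 31)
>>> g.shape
(13, 31)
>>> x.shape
(3, 13, 37)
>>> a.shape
(13, 3, 31)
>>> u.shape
(13, 37, 31, 31)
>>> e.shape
(13, 37, 31, 3)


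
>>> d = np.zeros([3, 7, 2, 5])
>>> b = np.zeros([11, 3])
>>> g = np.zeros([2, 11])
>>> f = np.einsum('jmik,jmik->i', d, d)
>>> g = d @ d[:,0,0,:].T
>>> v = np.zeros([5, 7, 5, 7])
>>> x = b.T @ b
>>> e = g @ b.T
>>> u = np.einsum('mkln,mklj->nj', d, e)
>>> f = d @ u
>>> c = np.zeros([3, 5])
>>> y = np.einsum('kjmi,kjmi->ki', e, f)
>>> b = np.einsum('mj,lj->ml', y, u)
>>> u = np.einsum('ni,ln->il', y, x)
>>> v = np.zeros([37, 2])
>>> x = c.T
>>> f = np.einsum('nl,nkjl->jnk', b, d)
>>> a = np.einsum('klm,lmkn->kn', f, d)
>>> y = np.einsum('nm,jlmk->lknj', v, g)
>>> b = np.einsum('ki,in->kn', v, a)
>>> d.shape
(3, 7, 2, 5)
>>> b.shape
(37, 5)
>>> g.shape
(3, 7, 2, 3)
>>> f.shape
(2, 3, 7)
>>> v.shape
(37, 2)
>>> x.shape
(5, 3)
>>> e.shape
(3, 7, 2, 11)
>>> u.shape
(11, 3)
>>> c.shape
(3, 5)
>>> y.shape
(7, 3, 37, 3)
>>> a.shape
(2, 5)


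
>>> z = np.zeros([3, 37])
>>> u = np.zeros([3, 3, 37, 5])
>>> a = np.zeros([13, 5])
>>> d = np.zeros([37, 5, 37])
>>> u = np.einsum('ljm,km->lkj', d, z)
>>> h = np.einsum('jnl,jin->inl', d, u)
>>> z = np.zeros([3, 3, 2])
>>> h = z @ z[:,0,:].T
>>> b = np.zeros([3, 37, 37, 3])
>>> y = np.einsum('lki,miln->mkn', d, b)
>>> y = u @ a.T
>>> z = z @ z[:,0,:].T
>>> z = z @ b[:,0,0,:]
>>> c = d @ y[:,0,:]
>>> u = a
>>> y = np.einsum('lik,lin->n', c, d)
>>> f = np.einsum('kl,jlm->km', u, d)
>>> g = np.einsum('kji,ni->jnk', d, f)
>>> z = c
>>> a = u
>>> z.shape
(37, 5, 13)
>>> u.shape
(13, 5)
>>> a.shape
(13, 5)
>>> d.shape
(37, 5, 37)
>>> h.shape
(3, 3, 3)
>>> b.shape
(3, 37, 37, 3)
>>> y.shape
(37,)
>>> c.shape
(37, 5, 13)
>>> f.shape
(13, 37)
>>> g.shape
(5, 13, 37)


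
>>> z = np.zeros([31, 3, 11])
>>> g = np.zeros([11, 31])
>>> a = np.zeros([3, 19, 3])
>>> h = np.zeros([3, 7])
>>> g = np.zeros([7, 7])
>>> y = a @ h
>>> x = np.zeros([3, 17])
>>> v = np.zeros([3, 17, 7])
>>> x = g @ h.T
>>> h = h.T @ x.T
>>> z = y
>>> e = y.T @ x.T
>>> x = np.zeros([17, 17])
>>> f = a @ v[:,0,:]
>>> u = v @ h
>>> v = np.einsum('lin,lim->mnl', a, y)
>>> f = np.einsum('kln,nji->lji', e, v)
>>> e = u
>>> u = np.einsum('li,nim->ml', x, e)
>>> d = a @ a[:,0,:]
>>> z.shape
(3, 19, 7)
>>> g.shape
(7, 7)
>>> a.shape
(3, 19, 3)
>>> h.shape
(7, 7)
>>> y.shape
(3, 19, 7)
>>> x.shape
(17, 17)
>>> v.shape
(7, 3, 3)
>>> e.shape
(3, 17, 7)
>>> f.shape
(19, 3, 3)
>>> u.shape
(7, 17)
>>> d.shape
(3, 19, 3)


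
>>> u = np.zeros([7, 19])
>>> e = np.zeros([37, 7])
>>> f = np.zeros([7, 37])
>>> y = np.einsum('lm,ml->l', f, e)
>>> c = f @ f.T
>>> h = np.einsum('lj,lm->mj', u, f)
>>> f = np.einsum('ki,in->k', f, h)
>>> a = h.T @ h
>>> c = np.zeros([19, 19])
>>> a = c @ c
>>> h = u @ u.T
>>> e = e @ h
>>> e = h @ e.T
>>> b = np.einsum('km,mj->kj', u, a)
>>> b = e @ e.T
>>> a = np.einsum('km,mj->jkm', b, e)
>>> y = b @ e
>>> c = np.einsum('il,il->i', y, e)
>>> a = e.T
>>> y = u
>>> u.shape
(7, 19)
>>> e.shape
(7, 37)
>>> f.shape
(7,)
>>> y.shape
(7, 19)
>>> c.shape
(7,)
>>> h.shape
(7, 7)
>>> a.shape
(37, 7)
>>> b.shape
(7, 7)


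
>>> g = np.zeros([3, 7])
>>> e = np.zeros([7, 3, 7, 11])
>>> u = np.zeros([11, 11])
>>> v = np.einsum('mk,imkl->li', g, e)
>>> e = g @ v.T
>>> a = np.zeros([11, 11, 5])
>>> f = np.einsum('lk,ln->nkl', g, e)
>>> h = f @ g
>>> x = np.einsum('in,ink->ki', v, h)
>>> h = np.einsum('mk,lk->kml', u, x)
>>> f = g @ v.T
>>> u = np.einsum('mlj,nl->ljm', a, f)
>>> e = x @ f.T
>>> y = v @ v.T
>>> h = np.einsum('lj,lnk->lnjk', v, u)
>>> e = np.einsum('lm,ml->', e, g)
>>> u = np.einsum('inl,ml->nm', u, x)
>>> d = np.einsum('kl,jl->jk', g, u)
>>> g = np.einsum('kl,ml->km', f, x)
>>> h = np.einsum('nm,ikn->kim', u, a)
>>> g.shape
(3, 7)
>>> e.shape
()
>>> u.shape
(5, 7)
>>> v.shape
(11, 7)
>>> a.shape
(11, 11, 5)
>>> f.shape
(3, 11)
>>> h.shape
(11, 11, 7)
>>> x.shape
(7, 11)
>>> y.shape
(11, 11)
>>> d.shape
(5, 3)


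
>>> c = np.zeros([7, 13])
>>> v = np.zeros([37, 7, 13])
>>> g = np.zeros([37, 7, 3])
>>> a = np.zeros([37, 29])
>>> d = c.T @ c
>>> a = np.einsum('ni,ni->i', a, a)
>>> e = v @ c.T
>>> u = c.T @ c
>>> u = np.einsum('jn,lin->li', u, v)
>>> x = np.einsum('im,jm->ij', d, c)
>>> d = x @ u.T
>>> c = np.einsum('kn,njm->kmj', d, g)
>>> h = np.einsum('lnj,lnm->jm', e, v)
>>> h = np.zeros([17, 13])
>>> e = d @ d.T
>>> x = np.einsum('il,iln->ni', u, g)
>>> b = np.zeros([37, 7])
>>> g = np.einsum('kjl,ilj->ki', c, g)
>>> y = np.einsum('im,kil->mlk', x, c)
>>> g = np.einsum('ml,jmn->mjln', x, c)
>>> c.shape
(13, 3, 7)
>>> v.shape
(37, 7, 13)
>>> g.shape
(3, 13, 37, 7)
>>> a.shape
(29,)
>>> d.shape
(13, 37)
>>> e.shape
(13, 13)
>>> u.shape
(37, 7)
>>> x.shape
(3, 37)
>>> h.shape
(17, 13)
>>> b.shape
(37, 7)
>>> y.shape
(37, 7, 13)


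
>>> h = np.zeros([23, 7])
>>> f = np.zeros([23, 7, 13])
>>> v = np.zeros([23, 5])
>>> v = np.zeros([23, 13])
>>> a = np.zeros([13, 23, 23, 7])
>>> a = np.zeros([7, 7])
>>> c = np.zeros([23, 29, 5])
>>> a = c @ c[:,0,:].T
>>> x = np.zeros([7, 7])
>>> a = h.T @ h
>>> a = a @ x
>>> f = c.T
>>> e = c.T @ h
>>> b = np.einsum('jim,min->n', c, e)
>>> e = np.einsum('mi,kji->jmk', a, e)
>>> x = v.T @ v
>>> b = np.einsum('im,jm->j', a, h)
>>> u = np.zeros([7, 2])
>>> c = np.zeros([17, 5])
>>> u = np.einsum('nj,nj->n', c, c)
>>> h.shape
(23, 7)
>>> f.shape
(5, 29, 23)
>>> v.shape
(23, 13)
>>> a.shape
(7, 7)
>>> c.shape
(17, 5)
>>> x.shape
(13, 13)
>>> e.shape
(29, 7, 5)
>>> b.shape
(23,)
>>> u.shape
(17,)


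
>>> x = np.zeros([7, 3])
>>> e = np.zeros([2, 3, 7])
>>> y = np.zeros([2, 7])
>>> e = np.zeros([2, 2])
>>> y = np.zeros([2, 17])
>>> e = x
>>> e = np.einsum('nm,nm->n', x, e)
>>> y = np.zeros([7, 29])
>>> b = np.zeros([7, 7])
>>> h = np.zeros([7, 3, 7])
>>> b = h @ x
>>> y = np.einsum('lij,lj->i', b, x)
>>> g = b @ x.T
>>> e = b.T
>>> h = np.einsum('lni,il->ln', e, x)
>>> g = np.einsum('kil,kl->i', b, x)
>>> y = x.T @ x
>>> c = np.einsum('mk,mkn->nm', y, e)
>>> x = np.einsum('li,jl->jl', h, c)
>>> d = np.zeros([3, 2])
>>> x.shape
(7, 3)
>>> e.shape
(3, 3, 7)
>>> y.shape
(3, 3)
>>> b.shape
(7, 3, 3)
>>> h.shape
(3, 3)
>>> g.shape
(3,)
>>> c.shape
(7, 3)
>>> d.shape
(3, 2)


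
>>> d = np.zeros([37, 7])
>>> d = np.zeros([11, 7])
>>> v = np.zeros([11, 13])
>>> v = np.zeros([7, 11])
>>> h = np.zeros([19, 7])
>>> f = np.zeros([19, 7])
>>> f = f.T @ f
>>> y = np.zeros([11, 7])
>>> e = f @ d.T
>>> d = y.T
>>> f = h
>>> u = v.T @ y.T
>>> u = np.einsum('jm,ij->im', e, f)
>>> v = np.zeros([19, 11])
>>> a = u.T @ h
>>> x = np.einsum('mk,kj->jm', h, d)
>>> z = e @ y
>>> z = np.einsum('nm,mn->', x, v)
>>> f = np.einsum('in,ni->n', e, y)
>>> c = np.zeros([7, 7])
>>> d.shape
(7, 11)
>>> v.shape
(19, 11)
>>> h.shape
(19, 7)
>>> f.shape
(11,)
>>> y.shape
(11, 7)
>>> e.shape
(7, 11)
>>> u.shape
(19, 11)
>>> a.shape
(11, 7)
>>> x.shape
(11, 19)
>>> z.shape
()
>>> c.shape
(7, 7)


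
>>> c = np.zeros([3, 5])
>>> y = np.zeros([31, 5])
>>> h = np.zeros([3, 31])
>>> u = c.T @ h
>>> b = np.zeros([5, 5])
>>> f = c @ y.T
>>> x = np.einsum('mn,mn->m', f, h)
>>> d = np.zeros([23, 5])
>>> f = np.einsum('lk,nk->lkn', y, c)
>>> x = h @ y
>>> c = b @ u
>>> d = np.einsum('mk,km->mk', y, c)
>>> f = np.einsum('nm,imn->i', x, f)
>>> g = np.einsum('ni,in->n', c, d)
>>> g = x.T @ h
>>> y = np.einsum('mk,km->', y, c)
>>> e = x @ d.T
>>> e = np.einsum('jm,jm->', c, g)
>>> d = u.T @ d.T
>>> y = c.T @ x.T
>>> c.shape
(5, 31)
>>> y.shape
(31, 3)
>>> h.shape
(3, 31)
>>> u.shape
(5, 31)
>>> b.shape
(5, 5)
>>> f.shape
(31,)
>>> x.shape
(3, 5)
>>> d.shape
(31, 31)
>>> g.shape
(5, 31)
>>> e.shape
()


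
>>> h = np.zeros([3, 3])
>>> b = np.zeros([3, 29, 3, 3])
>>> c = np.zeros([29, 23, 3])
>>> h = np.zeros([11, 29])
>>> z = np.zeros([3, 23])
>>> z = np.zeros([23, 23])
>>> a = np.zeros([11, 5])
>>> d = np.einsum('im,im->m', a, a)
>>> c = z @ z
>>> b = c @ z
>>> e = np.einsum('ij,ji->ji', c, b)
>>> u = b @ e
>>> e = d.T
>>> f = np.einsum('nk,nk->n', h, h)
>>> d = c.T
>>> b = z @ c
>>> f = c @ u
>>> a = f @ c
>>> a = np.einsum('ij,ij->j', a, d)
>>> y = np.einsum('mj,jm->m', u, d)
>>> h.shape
(11, 29)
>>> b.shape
(23, 23)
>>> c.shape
(23, 23)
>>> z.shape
(23, 23)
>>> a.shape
(23,)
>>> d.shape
(23, 23)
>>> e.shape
(5,)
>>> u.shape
(23, 23)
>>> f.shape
(23, 23)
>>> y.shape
(23,)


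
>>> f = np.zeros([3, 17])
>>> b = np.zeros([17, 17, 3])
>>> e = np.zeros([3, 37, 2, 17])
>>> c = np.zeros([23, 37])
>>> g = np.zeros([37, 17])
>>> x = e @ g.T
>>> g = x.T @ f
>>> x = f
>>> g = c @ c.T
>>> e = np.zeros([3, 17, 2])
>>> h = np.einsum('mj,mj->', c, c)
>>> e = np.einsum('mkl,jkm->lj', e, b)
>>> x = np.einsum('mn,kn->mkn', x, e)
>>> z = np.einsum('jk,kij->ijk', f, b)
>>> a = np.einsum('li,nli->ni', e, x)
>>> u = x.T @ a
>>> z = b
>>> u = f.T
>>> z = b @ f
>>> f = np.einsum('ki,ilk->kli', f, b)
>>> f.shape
(3, 17, 17)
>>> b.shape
(17, 17, 3)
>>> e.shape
(2, 17)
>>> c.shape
(23, 37)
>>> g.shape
(23, 23)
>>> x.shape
(3, 2, 17)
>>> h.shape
()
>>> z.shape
(17, 17, 17)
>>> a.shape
(3, 17)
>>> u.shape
(17, 3)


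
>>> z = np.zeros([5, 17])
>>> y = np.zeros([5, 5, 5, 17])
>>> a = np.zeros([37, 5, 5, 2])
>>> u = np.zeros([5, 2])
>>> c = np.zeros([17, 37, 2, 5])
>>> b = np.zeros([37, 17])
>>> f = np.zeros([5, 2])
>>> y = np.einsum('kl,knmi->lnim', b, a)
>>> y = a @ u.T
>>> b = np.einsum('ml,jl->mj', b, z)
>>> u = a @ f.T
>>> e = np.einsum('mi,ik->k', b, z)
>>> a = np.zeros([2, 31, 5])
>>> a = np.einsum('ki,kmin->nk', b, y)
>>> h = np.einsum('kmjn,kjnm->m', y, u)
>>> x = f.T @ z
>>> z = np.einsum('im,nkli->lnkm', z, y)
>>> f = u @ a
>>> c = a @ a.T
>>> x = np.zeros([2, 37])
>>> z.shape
(5, 37, 5, 17)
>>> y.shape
(37, 5, 5, 5)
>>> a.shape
(5, 37)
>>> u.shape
(37, 5, 5, 5)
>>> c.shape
(5, 5)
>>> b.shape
(37, 5)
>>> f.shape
(37, 5, 5, 37)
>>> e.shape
(17,)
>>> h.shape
(5,)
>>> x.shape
(2, 37)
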